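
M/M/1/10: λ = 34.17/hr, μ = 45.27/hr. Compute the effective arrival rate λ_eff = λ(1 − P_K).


ρ = 0.7548; P_K = (1−ρ)ρ^10/(1−ρ^11) = 0.015417
λ_eff = λ(1 − P_K) = 34.17·(1 − 0.015417) = 34.17·0.984583 = 33.6432 /hr

Final: 33.6432 /hr


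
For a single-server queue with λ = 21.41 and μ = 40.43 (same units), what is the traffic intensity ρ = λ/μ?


ρ = λ/μ = 21.41/40.43 = 0.5296

Final: 0.5296


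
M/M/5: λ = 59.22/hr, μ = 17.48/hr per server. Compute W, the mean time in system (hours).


a = 3.3879; ρ = 0.6776; P₀ = 0.029734
Lq = P₀·a^c·ρ/(c!(1−ρ)²) = 0.72078
Wq = Lq/λ = 0.72078/59.22 = 0.01217 hr
W = Wq + 1/μ = 0.01217 + 0.05721 = 0.06938 hr

Final: 0.06938 hr


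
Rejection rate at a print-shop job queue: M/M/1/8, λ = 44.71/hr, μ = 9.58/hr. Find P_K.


ρ = λ/μ = 44.71/9.58 = 4.6670
P_K = (1−ρ)ρ^K/(1−ρ^(K+1)) = (-3.6670·225067.758807)/(1 − 1050394.519444)
= -825326.760637/-1050393.519444 = 0.785731

Final: 0.785731


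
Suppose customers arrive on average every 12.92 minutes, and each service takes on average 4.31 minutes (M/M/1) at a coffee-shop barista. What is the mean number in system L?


λ = 60/12.92 = 4.6440 /hr
μ = 60/4.31 = 13.9211 /hr
ρ = λ/μ = 4.6440/13.9211 = 0.3336
L = ρ/(1−ρ) = 0.3336/0.6664 = 0.5006

Final: 0.5006


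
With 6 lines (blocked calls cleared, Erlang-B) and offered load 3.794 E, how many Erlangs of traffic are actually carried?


B(6,3.794) = 0.102484 (Erlang-B)
Carried load = a(1 − B) = 3.794·(1 − 0.102484) = 3.794·0.897516 = 3.4052 E

Final: 3.4052 Erlangs


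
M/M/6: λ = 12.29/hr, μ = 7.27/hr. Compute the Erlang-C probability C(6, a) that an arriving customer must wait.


a = λ/μ = 1.6905; ρ = a/6 = 0.2818
P₀ = 0.184328 (from M/M/c formula)
C(c,a) = [a^c/(c!(1−ρ))]·P₀ = [23.34021/(720·0.7182)]·0.184328
= 0.04513·0.184328 = 0.008319

Final: 0.008319


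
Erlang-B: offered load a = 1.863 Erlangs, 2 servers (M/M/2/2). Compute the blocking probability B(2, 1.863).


B(c,a) = (a^c/c!) / Σ_{k=0}^{c} a^k/k!
a^2/2! = 1.735384
Σ terms (k=0..2): 1.00000 + 1.86300 + 1.73538 = 4.598384
B = 1.735384/4.598384 = 0.377390

Final: 0.377390


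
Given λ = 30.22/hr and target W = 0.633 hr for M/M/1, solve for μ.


W = 1/(μ−λ) ⇒ μ − λ = 1/W = 1/0.633 = 1.5798
μ = λ + 1/W = 30.22 + 1.5798 = 31.7998 per hr

Final: 31.7998 /hr


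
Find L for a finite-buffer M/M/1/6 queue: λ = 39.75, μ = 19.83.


ρ = 39.75/19.83 = 2.0045
L = ρ[1 − (K+1)ρ^K + Kρ^(K+1)] / [(1−ρ)(1−ρ^(K+1))]
Numerator: 2.0045·(1 − 7·64.876366 + 6·130.047178) = 655.781803
Denominator: (-1.0045)·(-129.047178) = 129.632868
L = 655.781803/129.632868 = 5.0588

Final: 5.0588


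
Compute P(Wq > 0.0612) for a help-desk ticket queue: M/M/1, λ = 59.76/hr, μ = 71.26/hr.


ρ = 59.76/71.26 = 0.8386
P(Wq > t) = ρ·e^{−(μ−λ)t} = 0.8386·e^{−0.7038}
= 0.8386·0.494702 = 0.414866

Final: 0.414866


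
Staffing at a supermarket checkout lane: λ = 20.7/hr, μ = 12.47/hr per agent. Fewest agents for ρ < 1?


Stability requires cμ > λ ⇔ c > λ/μ.
λ/μ = 20.7/12.47 = 1.6600
Minimum integer c = ⌊1.6600⌋ + 1 = 2
Check: 2·12.47 = 24.94 > 20.7, while 1·12.47 = 12.47 ≤ 20.7

Final: 2 servers


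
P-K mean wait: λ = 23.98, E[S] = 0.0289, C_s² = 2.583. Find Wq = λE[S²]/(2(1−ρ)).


ρ = λ·E[S] = 23.98·0.0289 = 0.6930
E[S²] = E[S]²(1+C_s²) = 0.0289²·(1+2.583) = 0.002993
Wq = λ·E[S²]/(2(1−ρ)) = 23.98·0.002993/(2·0.3070) = 0.11688 hr

Final: 0.11688 hr


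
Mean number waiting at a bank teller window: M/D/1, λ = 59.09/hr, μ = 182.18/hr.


ρ = 59.09/182.18 = 0.3243
M/D/1: Lq = ρ²/(2(1−ρ)) = 0.1052/(2·0.6757) = 0.07785

Final: 0.07785


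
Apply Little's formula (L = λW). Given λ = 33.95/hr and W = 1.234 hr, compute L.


L = λW = 33.95·1.234 = 41.8943

Final: 41.8943


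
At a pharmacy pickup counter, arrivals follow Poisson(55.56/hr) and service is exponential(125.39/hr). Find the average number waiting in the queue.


ρ = 55.56/125.39 = 0.4431
Lq = ρ²/(1−ρ) = 0.1963/0.5569 = 0.3525

Final: 0.3525


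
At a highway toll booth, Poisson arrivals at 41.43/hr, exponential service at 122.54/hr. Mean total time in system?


W = 1/(μ−λ) = 1/(122.54 − 41.43) = 1/81.11 = 0.01233 hr

Final: 0.01233 hr


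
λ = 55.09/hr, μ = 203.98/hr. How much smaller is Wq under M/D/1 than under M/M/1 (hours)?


ρ = 55.09/203.98 = 0.2701
Wq(M/M/1) = ρ/(μ−λ) = 0.2701/148.89 = 0.001814 hr
Wq(M/D/1) = ρ/(2(μ−λ)) = 0.0009070 hr
Savings = 0.001814 − 0.0009070 = 0.0009070 hr

Final: 0.0009070 hr


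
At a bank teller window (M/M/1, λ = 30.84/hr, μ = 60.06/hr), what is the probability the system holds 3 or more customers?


ρ = 30.84/60.06 = 0.5135
P(N ≥ n) = ρ^n = 0.5135^3 = 0.135390

Final: 0.135390


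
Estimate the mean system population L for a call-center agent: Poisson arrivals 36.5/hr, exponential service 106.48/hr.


ρ = λ/μ = 36.5/106.48 = 0.3428
L = ρ/(1−ρ) = 0.3428/(1 − 0.3428) = 0.3428/0.6572 = 0.5216

Final: 0.5216


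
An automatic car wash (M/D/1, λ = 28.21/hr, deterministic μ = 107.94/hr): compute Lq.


ρ = 28.21/107.94 = 0.2613
M/D/1: Lq = ρ²/(2(1−ρ)) = 0.06830/(2·0.7387) = 0.04624

Final: 0.04624


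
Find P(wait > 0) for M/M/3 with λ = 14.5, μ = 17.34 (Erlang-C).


a = λ/μ = 0.8362; ρ = a/3 = 0.2787
P₀ = 0.430855 (from M/M/c formula)
C(c,a) = [a^c/(c!(1−ρ))]·P₀ = [0.58473/(6·0.7213)]·0.430855
= 0.13512·0.430855 = 0.058216

Final: 0.058216


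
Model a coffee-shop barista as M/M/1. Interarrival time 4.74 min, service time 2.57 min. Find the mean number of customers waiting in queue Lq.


λ = 60/4.74 = 12.6582 /hr
μ = 60/2.57 = 23.3463 /hr
ρ = λ/μ = 12.6582/23.3463 = 0.5422
Lq = ρ²/(1−ρ) = 0.2940/0.4578 = 0.6421

Final: 0.6421


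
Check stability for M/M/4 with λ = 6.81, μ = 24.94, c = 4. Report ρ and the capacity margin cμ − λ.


Total capacity cμ = 4·24.94 = 99.76/hr
ρ = λ/(cμ) = 6.81/99.76 = 0.06826
Stable ⇔ ρ < 1: YES
Spare capacity = cμ − λ = 99.76 − 6.81 = 92.95/hr

Final: ρ = 0.06826; stable; margin = 92.95/hr


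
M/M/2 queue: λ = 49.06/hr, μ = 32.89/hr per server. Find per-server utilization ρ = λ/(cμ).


ρ = λ/(cμ) = 49.06/(2·32.89) = 49.06/65.78 = 0.7458

Final: 0.7458


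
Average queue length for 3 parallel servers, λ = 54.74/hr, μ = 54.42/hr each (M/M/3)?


a = λ/μ = 1.0059; ρ = a/3 = 0.3353
P₀ = 0.361407
Lq = P₀·a^c·ρ / (c!·(1−ρ)²) = 0.361407·1.01774·0.3353/(6·0.44183)
= 0.04652

Final: 0.04652


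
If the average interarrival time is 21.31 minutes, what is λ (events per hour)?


λ = 1/(interarrival time) in consistent units.
1 hour = 60 min, so λ = 60/21.31 = 2.8156 per hour

Final: 2.8156 /hr


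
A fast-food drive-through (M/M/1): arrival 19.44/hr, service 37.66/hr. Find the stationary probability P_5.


ρ = 19.44/37.66 = 0.5162
P_n = (1−ρ)·ρ^n = (1 − 0.5162)·0.5162^5 = 0.4838·0.036650 = 0.017732

Final: 0.017732


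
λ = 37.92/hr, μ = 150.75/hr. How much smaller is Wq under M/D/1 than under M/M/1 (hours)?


ρ = 37.92/150.75 = 0.2515
Wq(M/M/1) = ρ/(μ−λ) = 0.2515/112.83 = 0.002229 hr
Wq(M/D/1) = ρ/(2(μ−λ)) = 0.001115 hr
Savings = 0.002229 − 0.001115 = 0.001115 hr

Final: 0.001115 hr


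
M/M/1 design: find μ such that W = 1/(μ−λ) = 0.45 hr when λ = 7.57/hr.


W = 1/(μ−λ) ⇒ μ − λ = 1/W = 1/0.45 = 2.2222
μ = λ + 1/W = 7.57 + 2.2222 = 9.7922 per hr

Final: 9.7922 /hr


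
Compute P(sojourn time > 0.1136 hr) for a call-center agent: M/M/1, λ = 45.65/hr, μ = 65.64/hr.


W ~ Exponential(μ−λ) for M/M/1.
μ − λ = 65.64 − 45.65 = 19.9900
P(W > t) = e^{−(μ−λ)t} = e^{−2.2709} = 0.103223

Final: 0.103223


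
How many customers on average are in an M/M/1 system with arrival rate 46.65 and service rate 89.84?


ρ = λ/μ = 46.65/89.84 = 0.5193
L = ρ/(1−ρ) = 0.5193/(1 − 0.5193) = 0.5193/0.4807 = 1.0801

Final: 1.0801


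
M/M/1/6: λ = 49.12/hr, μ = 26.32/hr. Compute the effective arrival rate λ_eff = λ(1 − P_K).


ρ = 1.8663; P_K = (1−ρ)ρ^6/(1−ρ^7) = 0.470132
λ_eff = λ(1 − P_K) = 49.12·(1 − 0.470132) = 49.12·0.529868 = 26.0271 /hr

Final: 26.0271 /hr


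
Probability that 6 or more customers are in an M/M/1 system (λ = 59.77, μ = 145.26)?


ρ = 59.77/145.26 = 0.4115
P(N ≥ n) = ρ^n = 0.4115^6 = 0.004853

Final: 0.004853


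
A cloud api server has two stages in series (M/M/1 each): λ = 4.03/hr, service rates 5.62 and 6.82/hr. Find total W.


Each node sees arrival rate λ = 4.03/hr (tandem ⇒ throughput preserved).
W₁ = 1/(μ₁−λ) = 1/(5.62−4.03) = 0.62893 hr
W₂ = 1/(μ₂−λ) = 1/(6.82−4.03) = 0.35842 hr
W_total = W₁ + W₂ = 0.62893 + 0.35842 = 0.98735 hr

Final: 0.98735 hr


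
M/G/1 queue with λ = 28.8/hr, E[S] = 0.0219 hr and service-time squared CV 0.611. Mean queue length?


ρ = λ·E[S] = 28.8·0.0219 = 0.6307
Lq = ρ²(1+C_s²)/(2(1−ρ)) = 0.3978·(1+0.611)/(2·0.3693)
= 0.3978·1.6110/0.7386 = 0.86773

Final: 0.86773


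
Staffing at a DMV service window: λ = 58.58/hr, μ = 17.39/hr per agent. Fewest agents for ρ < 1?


Stability requires cμ > λ ⇔ c > λ/μ.
λ/μ = 58.58/17.39 = 3.3686
Minimum integer c = ⌊3.3686⌋ + 1 = 4
Check: 4·17.39 = 69.56 > 58.58, while 3·17.39 = 52.17 ≤ 58.58

Final: 4 servers


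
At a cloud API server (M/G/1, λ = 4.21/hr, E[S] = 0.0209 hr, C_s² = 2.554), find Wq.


ρ = λ·E[S] = 4.21·0.0209 = 0.08799
E[S²] = E[S]²(1+C_s²) = 0.0209²·(1+2.554) = 0.001552
Wq = λ·E[S²]/(2(1−ρ)) = 4.21·0.001552/(2·0.9120) = 0.003583 hr

Final: 0.003583 hr


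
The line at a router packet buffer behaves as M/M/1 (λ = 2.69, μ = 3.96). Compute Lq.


ρ = 2.69/3.96 = 0.6793
Lq = ρ²/(1−ρ) = 0.4614/0.3207 = 1.4388

Final: 1.4388


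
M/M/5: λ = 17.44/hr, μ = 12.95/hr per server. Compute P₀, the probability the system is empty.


a = λ/μ = 17.44/12.95 = 1.3467; ρ = a/c = 0.2693
Σ_{k=0}^{4} a^k/k! (terms k=0..4) = 1.00000 + 1.34672 + 0.90682 + 0.40708 + 0.13706 = 3.79768
Tail: a^5/(5!(1−ρ)) = 4.42979/(120·0.7307) = 0.05052
P₀ = 1/(3.79768 + 0.05052) = 1/3.84820 = 0.259862

Final: 0.259862


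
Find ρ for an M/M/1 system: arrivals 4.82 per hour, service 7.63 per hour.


ρ = λ/μ = 4.82/7.63 = 0.6317

Final: 0.6317


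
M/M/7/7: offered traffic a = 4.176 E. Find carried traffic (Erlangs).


B(7,4.176) = 0.071981 (Erlang-B)
Carried load = a(1 − B) = 4.176·(1 − 0.071981) = 4.176·0.928019 = 3.8754 E

Final: 3.8754 Erlangs


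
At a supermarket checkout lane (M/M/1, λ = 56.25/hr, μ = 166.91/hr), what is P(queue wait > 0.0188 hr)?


ρ = 56.25/166.91 = 0.3370
P(Wq > t) = ρ·e^{−(μ−λ)t} = 0.3370·e^{−2.0804}
= 0.3370·0.124879 = 0.042085

Final: 0.042085


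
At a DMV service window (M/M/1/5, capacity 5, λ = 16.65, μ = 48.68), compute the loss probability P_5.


ρ = λ/μ = 16.65/48.68 = 0.3420
P_K = (1−ρ)ρ^K/(1−ρ^(K+1)) = (0.6580·0.004681)/(1 − 0.001601)
= 0.003080/0.998399 = 0.003085

Final: 0.003085


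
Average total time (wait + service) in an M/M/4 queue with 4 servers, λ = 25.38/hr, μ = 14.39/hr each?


a = 1.7637; ρ = 0.4409; P₀ = 0.167935
Lq = P₀·a^c·ρ/(c!(1−ρ)²) = 0.09552
Wq = Lq/λ = 0.09552/25.38 = 0.003764 hr
W = Wq + 1/μ = 0.003764 + 0.06949 = 0.07326 hr

Final: 0.07326 hr


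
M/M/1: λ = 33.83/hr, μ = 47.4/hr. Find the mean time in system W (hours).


W = 1/(μ−λ) = 1/(47.4 − 33.83) = 1/13.57 = 0.07369 hr

Final: 0.07369 hr


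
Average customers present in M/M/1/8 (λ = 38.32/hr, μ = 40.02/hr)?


ρ = 38.32/40.02 = 0.9575
L = ρ[1 − (K+1)ρ^K + Kρ^(K+1)] / [(1−ρ)(1−ρ^(K+1))]
Numerator: 0.9575·(1 − 9·0.706622 + 8·0.676606) = 0.050984
Denominator: (0.04248)·(0.323394) = 0.013737
L = 0.050984/0.013737 = 3.7114

Final: 3.7114


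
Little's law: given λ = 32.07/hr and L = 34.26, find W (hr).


W = L/λ = 34.26/32.07 = 1.0683 hr

Final: 1.0683 hr


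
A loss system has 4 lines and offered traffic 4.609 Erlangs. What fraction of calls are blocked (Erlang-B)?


B(c,a) = (a^c/c!) / Σ_{k=0}^{c} a^k/k!
a^4/4! = 18.802500
Σ terms (k=0..4): 1.00000 + 4.60900 + 10.62144 + 16.31807 + 18.80250 = 51.351013
B = 18.802500/51.351013 = 0.366156

Final: 0.366156


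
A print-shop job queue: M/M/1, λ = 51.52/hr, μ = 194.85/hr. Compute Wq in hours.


ρ = 51.52/194.85 = 0.2644
Wq = ρ/(μ−λ) = 0.2644/(194.85 − 51.52) = 0.2644/143.33 = 0.001845 hr

Final: 0.001845 hr


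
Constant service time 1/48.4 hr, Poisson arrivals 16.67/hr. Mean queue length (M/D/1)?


ρ = 16.67/48.4 = 0.3444
M/D/1: Lq = ρ²/(2(1−ρ)) = 0.1186/(2·0.6556) = 0.09047

Final: 0.09047


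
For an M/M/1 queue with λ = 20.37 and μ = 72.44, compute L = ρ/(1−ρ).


ρ = λ/μ = 20.37/72.44 = 0.2812
L = ρ/(1−ρ) = 0.2812/(1 − 0.2812) = 0.2812/0.7188 = 0.3912

Final: 0.3912


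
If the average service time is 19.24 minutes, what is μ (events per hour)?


μ = 1/(service time) in consistent units.
1 hour = 60 min, so μ = 60/19.24 = 3.1185 per hour

Final: 3.1185 /hr


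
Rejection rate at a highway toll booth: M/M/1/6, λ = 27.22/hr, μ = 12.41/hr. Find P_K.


ρ = λ/μ = 27.22/12.41 = 2.1934
P_K = (1−ρ)ρ^K/(1−ρ^(K+1)) = (-1.1934·111.352004)/(1 − 244.238641)
= -132.886638/-243.238641 = 0.546322

Final: 0.546322


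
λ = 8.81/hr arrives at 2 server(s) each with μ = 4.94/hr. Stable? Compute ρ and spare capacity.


Total capacity cμ = 2·4.94 = 9.88/hr
ρ = λ/(cμ) = 8.81/9.88 = 0.8917
Stable ⇔ ρ < 1: YES
Spare capacity = cμ − λ = 9.88 − 8.81 = 1.07/hr

Final: ρ = 0.8917; stable; margin = 1.07/hr


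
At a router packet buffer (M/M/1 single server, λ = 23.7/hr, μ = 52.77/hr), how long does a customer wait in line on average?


ρ = 23.7/52.77 = 0.4491
Wq = ρ/(μ−λ) = 0.4491/(52.77 − 23.7) = 0.4491/29.07 = 0.01545 hr

Final: 0.01545 hr


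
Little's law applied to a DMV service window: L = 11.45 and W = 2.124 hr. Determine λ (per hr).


λ = L/W = 11.45/2.124 = 5.3908 /hr

Final: 5.3908 /hr


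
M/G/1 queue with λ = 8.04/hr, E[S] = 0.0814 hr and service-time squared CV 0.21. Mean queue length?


ρ = λ·E[S] = 8.04·0.0814 = 0.6545
Lq = ρ²(1+C_s²)/(2(1−ρ)) = 0.4283·(1+0.21)/(2·0.3455)
= 0.4283·1.2100/0.6911 = 0.74992

Final: 0.74992


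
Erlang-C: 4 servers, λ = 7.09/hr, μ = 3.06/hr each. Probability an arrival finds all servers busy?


a = λ/μ = 2.3170; ρ = a/4 = 0.5792
P₀ = 0.091505 (from M/M/c formula)
C(c,a) = [a^c/(c!(1−ρ))]·P₀ = [28.82035/(24·0.4208)]·0.091505
= 2.85405·0.091505 = 0.261160

Final: 0.261160


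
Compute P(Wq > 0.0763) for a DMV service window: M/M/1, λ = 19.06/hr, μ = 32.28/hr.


ρ = 19.06/32.28 = 0.5905
P(Wq > t) = ρ·e^{−(μ−λ)t} = 0.5905·e^{−1.0087}
= 0.5905·0.364698 = 0.215339

Final: 0.215339


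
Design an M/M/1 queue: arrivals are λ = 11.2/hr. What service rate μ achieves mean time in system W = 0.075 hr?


W = 1/(μ−λ) ⇒ μ − λ = 1/W = 1/0.075 = 13.3333
μ = λ + 1/W = 11.2 + 13.3333 = 24.5333 per hr

Final: 24.5333 /hr


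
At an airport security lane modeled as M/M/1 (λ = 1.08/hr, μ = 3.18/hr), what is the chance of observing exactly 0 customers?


ρ = 1.08/3.18 = 0.3396
P_n = (1−ρ)·ρ^n = (1 − 0.3396)·0.3396^0 = 0.6604·1.000000 = 0.660377

Final: 0.660377


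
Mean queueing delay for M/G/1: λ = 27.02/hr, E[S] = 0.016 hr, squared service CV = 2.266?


ρ = λ·E[S] = 27.02·0.016 = 0.4323
E[S²] = E[S]²(1+C_s²) = 0.016²·(1+2.266) = 0.0008361
Wq = λ·E[S²]/(2(1−ρ)) = 27.02·0.0008361/(2·0.5677) = 0.01990 hr

Final: 0.01990 hr


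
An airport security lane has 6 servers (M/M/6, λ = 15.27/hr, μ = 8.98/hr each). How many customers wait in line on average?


a = λ/μ = 1.7004; ρ = a/6 = 0.2834
P₀ = 0.182502
Lq = P₀·a^c·ρ / (c!·(1−ρ)²) = 0.182502·24.17554·0.2834/(720·0.51350)
= 0.003382

Final: 0.003382


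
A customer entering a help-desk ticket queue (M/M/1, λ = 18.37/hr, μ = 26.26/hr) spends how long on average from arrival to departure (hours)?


W = 1/(μ−λ) = 1/(26.26 − 18.37) = 1/7.89 = 0.1267 hr

Final: 0.1267 hr


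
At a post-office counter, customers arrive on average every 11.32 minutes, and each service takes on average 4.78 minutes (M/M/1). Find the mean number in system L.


λ = 60/11.32 = 5.3004 /hr
μ = 60/4.78 = 12.5523 /hr
ρ = λ/μ = 5.3004/12.5523 = 0.4223
L = ρ/(1−ρ) = 0.4223/0.5777 = 0.7309

Final: 0.7309


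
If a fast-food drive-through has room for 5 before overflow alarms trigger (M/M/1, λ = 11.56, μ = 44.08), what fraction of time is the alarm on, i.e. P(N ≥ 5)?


ρ = 11.56/44.08 = 0.2623
P(N ≥ n) = ρ^n = 0.2623^5 = 0.001240

Final: 0.001240


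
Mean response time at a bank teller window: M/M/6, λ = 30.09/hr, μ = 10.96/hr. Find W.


a = 2.7454; ρ = 0.4576; P₀ = 0.063587
Lq = P₀·a^c·ρ/(c!(1−ρ)²) = 0.05881
Wq = Lq/λ = 0.05881/30.09 = 0.001955 hr
W = Wq + 1/μ = 0.001955 + 0.09124 = 0.09320 hr

Final: 0.09320 hr


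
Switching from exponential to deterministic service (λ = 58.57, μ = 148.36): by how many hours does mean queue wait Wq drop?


ρ = 58.57/148.36 = 0.3948
Wq(M/M/1) = ρ/(μ−λ) = 0.3948/89.79 = 0.004397 hr
Wq(M/D/1) = ρ/(2(μ−λ)) = 0.002198 hr
Savings = 0.004397 − 0.002198 = 0.002198 hr

Final: 0.002198 hr


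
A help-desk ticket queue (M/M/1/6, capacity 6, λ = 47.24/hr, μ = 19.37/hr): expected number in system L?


ρ = 47.24/19.37 = 2.4388
L = ρ[1 − (K+1)ρ^K + Kρ^(K+1)] / [(1−ρ)(1−ρ^(K+1))]
Numerator: 2.4388·(1 − 7·210.417380 + 6·513.170730) = 3919.438951
Denominator: (-1.4388)·(-512.170730) = 736.922987
L = 3919.438951/736.922987 = 5.3187

Final: 5.3187


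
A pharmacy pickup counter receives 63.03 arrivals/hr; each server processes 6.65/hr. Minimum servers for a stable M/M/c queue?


Stability requires cμ > λ ⇔ c > λ/μ.
λ/μ = 63.03/6.65 = 9.4782
Minimum integer c = ⌊9.4782⌋ + 1 = 10
Check: 10·6.65 = 66.50 > 63.03, while 9·6.65 = 59.85 ≤ 63.03

Final: 10 servers


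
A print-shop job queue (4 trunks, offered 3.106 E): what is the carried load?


B(4,3.106) = 0.217840 (Erlang-B)
Carried load = a(1 − B) = 3.106·(1 − 0.217840) = 3.106·0.782160 = 2.4294 E

Final: 2.4294 Erlangs


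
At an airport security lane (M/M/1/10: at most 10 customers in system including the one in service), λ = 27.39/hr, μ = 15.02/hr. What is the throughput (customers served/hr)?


ρ = 1.8236; P_K = (1−ρ)ρ^10/(1−ρ^11) = 0.452235
λ_eff = λ(1 − P_K) = 27.39·(1 − 0.452235) = 27.39·0.547765 = 15.0033 /hr

Final: 15.0033 /hr


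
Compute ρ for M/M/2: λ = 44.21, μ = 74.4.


ρ = λ/(cμ) = 44.21/(2·74.4) = 44.21/148.80 = 0.2971

Final: 0.2971


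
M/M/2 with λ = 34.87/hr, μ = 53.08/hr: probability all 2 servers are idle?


a = λ/μ = 34.87/53.08 = 0.6569; ρ = a/c = 0.3285
Σ_{k=0}^{1} a^k/k! (terms k=0..1) = 1.00000 + 0.65693 = 1.65693
Tail: a^2/(2!(1−ρ)) = 0.43156/(2·0.6715) = 0.32132
P₀ = 1/(1.65693 + 0.32132) = 1/1.97826 = 0.505495

Final: 0.505495


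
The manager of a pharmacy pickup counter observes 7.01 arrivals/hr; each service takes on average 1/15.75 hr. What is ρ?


ρ = λ/μ = 7.01/15.75 = 0.4451

Final: 0.4451


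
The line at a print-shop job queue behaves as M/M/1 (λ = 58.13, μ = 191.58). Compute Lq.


ρ = 58.13/191.58 = 0.3034
Lq = ρ²/(1−ρ) = 0.09207/0.6966 = 0.1322

Final: 0.1322


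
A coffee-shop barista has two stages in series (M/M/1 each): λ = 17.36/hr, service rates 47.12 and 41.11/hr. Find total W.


Each node sees arrival rate λ = 17.36/hr (tandem ⇒ throughput preserved).
W₁ = 1/(μ₁−λ) = 1/(47.12−17.36) = 0.03360 hr
W₂ = 1/(μ₂−λ) = 1/(41.11−17.36) = 0.04211 hr
W_total = W₁ + W₂ = 0.03360 + 0.04211 = 0.07571 hr

Final: 0.07571 hr


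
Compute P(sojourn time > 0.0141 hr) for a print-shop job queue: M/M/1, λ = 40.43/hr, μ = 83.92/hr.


W ~ Exponential(μ−λ) for M/M/1.
μ − λ = 83.92 − 40.43 = 43.4900
P(W > t) = e^{−(μ−λ)t} = e^{−0.6132} = 0.541610

Final: 0.541610


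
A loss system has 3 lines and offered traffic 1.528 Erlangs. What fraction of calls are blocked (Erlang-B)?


B(c,a) = (a^c/c!) / Σ_{k=0}^{c} a^k/k!
a^3/3! = 0.594592
Σ terms (k=0..3): 1.00000 + 1.52800 + 1.16739 + 0.59459 = 4.289984
B = 0.594592/4.289984 = 0.138600

Final: 0.138600


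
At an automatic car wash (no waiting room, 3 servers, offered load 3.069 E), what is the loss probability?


B(c,a) = (a^c/c!) / Σ_{k=0}^{c} a^k/k!
a^3/3! = 4.817696
Σ terms (k=0..3): 1.00000 + 3.06900 + 4.70938 + 4.81770 = 13.596077
B = 4.817696/13.596077 = 0.354345

Final: 0.354345


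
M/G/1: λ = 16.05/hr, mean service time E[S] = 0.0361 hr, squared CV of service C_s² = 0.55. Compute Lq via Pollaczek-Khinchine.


ρ = λ·E[S] = 16.05·0.0361 = 0.5794
Lq = ρ²(1+C_s²)/(2(1−ρ)) = 0.3357·(1+0.55)/(2·0.4206)
= 0.3357·1.5500/0.8412 = 0.61859

Final: 0.61859


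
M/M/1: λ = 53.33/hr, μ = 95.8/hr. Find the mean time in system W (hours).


W = 1/(μ−λ) = 1/(95.8 − 53.33) = 1/42.47 = 0.02355 hr

Final: 0.02355 hr


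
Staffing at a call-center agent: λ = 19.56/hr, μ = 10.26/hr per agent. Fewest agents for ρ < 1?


Stability requires cμ > λ ⇔ c > λ/μ.
λ/μ = 19.56/10.26 = 1.9064
Minimum integer c = ⌊1.9064⌋ + 1 = 2
Check: 2·10.26 = 20.52 > 19.56, while 1·10.26 = 10.26 ≤ 19.56

Final: 2 servers


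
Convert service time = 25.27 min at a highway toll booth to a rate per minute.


μ = 1/(service time) in consistent units.
1 minute = 1 min, so μ = 1/25.27 = 0.03957 per minute

Final: 0.03957 /min


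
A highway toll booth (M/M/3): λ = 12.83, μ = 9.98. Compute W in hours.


a = 1.2856; ρ = 0.4285; P₀ = 0.267985
Lq = P₀·a^c·ρ/(c!(1−ρ)²) = 0.12452
Wq = Lq/λ = 0.12452/12.83 = 0.009705 hr
W = Wq + 1/μ = 0.009705 + 0.10020 = 0.10991 hr

Final: 0.10991 hr


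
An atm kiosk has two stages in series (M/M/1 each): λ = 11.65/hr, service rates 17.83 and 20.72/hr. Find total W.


Each node sees arrival rate λ = 11.65/hr (tandem ⇒ throughput preserved).
W₁ = 1/(μ₁−λ) = 1/(17.83−11.65) = 0.16181 hr
W₂ = 1/(μ₂−λ) = 1/(20.72−11.65) = 0.11025 hr
W_total = W₁ + W₂ = 0.16181 + 0.11025 = 0.27207 hr

Final: 0.27207 hr


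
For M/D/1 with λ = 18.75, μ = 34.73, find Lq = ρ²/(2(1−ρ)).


ρ = 18.75/34.73 = 0.5399
M/D/1: Lq = ρ²/(2(1−ρ)) = 0.2915/(2·0.4601) = 0.31673

Final: 0.31673


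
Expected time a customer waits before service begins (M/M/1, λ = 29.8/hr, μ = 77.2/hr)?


ρ = 29.8/77.2 = 0.3860
Wq = ρ/(μ−λ) = 0.3860/(77.2 − 29.8) = 0.3860/47.40 = 0.008144 hr

Final: 0.008144 hr


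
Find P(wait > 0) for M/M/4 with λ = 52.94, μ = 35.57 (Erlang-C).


a = λ/μ = 1.4883; ρ = a/4 = 0.3721
P₀ = 0.223665 (from M/M/c formula)
C(c,a) = [a^c/(c!(1−ρ))]·P₀ = [4.90682/(24·0.6279)]·0.223665
= 0.32560·0.223665 = 0.072826

Final: 0.072826


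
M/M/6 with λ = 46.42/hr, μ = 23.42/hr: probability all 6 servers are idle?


a = λ/μ = 46.42/23.42 = 1.9821; ρ = a/c = 0.3303
Σ_{k=0}^{5} a^k/k! (terms k=0..5) = 1.00000 + 1.98207 + 1.96429 + 1.29779 + 0.64308 + 0.25492 = 7.14215
Tail: a^6/(6!(1−ρ)) = 60.63306/(720·0.6697) = 0.12576
P₀ = 1/(7.14215 + 0.12576) = 1/7.26790 = 0.137591

Final: 0.137591


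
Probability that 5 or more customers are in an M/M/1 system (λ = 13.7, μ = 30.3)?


ρ = 13.7/30.3 = 0.4521
P(N ≥ n) = ρ^n = 0.4521^5 = 0.018897

Final: 0.018897


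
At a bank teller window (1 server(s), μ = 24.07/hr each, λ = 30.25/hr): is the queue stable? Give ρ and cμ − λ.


Total capacity cμ = 1·24.07 = 24.07/hr
ρ = λ/(cμ) = 30.25/24.07 = 1.2568
Stable ⇔ ρ < 1: NO
Spare capacity = cμ − λ = 24.07 − 30.25 = -6.18/hr

Final: ρ = 1.2568; unstable; margin = -6.18/hr


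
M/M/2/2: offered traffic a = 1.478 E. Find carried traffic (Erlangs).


B(2,1.478) = 0.305929 (Erlang-B)
Carried load = a(1 − B) = 1.478·(1 − 0.305929) = 1.478·0.694071 = 1.0258 E

Final: 1.0258 Erlangs


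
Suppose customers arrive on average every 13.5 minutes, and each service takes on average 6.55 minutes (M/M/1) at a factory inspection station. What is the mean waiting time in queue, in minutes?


λ = 60/13.5 = 4.4444 /hr
μ = 60/6.55 = 9.1603 /hr
ρ = λ/μ = 4.4444/9.1603 = 0.4852
Wq = ρ/(μ−λ) = 0.4852/(9.1603−4.4444) = 0.10288 hr
In minutes: 0.10288·60 = 6.173 min

Final: 6.173 min


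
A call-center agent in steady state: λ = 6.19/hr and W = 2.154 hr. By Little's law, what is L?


L = λW = 6.19·2.154 = 13.3333

Final: 13.3333


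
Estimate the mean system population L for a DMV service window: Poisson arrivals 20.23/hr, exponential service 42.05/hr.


ρ = λ/μ = 20.23/42.05 = 0.4811
L = ρ/(1−ρ) = 0.4811/(1 − 0.4811) = 0.4811/0.5189 = 0.9271

Final: 0.9271


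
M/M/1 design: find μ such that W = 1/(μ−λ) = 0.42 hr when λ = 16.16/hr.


W = 1/(μ−λ) ⇒ μ − λ = 1/W = 1/0.42 = 2.3810
μ = λ + 1/W = 16.16 + 2.3810 = 18.5410 per hr

Final: 18.5410 /hr


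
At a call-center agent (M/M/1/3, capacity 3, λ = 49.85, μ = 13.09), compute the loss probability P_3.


ρ = λ/μ = 49.85/13.09 = 3.8083
P_K = (1−ρ)ρ^K/(1−ρ^(K+1)) = (-2.8083·55.230191)/(1 − 210.330408)
= -155.100217/-209.330408 = 0.740935

Final: 0.740935


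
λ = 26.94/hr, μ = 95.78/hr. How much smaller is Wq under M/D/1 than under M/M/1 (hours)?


ρ = 26.94/95.78 = 0.2813
Wq(M/M/1) = ρ/(μ−λ) = 0.2813/68.84 = 0.004086 hr
Wq(M/D/1) = ρ/(2(μ−λ)) = 0.002043 hr
Savings = 0.004086 − 0.002043 = 0.002043 hr

Final: 0.002043 hr


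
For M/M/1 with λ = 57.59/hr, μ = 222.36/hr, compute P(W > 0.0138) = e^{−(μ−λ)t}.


W ~ Exponential(μ−λ) for M/M/1.
μ − λ = 222.36 − 57.59 = 164.7700
P(W > t) = e^{−(μ−λ)t} = e^{−2.2738} = 0.102918

Final: 0.102918


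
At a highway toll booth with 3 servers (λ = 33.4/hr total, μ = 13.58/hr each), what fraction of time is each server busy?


ρ = λ/(cμ) = 33.4/(3·13.58) = 33.4/40.74 = 0.8198

Final: 0.8198


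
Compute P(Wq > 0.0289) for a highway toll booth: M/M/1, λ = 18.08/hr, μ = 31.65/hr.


ρ = 18.08/31.65 = 0.5712
P(Wq > t) = ρ·e^{−(μ−λ)t} = 0.5712·e^{−0.3922}
= 0.5712·0.675587 = 0.385928

Final: 0.385928


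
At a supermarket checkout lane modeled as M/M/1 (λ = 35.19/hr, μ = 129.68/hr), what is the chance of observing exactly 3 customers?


ρ = 35.19/129.68 = 0.2714
P_n = (1−ρ)·ρ^n = (1 − 0.2714)·0.2714^3 = 0.7286·0.019982 = 0.014560

Final: 0.014560


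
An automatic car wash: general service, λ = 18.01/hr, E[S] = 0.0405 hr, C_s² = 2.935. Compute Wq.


ρ = λ·E[S] = 18.01·0.0405 = 0.7294
E[S²] = E[S]²(1+C_s²) = 0.0405²·(1+2.935) = 0.006454
Wq = λ·E[S²]/(2(1−ρ)) = 18.01·0.006454/(2·0.2706) = 0.21479 hr

Final: 0.21479 hr


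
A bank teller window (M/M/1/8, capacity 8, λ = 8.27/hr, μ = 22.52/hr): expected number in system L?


ρ = 8.27/22.52 = 0.3672
L = ρ[1 − (K+1)ρ^K + Kρ^(K+1)] / [(1−ρ)(1−ρ^(K+1))]
Numerator: 0.3672·(1 − 9·0.0003307 + 8·0.0001215) = 0.366493
Denominator: (0.6328)·(0.999879) = 0.632694
L = 0.366493/0.632694 = 0.5793

Final: 0.5793


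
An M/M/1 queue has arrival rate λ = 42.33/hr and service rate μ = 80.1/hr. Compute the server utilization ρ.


ρ = λ/μ = 42.33/80.1 = 0.5285

Final: 0.5285


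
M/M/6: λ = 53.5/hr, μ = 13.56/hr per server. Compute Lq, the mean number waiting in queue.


a = λ/μ = 3.9454; ρ = a/6 = 0.6576
P₀ = 0.017754
Lq = P₀·a^c·ρ / (c!·(1−ρ)²) = 0.017754·3771.93808·0.6576/(720·0.11726)
= 0.52158

Final: 0.52158


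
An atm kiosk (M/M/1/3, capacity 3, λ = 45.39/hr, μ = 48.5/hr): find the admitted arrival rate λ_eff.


ρ = 0.9359; P_K = (1−ρ)ρ^3/(1−ρ^4) = 0.225723
λ_eff = λ(1 − P_K) = 45.39·(1 − 0.225723) = 45.39·0.774277 = 35.1444 /hr

Final: 35.1444 /hr


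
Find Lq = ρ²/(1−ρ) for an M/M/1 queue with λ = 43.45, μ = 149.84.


ρ = 43.45/149.84 = 0.2900
Lq = ρ²/(1−ρ) = 0.08409/0.7100 = 0.1184

Final: 0.1184


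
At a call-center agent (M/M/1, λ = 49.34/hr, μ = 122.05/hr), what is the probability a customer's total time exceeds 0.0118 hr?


W ~ Exponential(μ−λ) for M/M/1.
μ − λ = 122.05 − 49.34 = 72.7100
P(W > t) = e^{−(μ−λ)t} = e^{−0.8580} = 0.424019

Final: 0.424019


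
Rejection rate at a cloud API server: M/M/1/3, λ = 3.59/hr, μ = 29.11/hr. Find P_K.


ρ = λ/μ = 3.59/29.11 = 0.1233
P_K = (1−ρ)ρ^K/(1−ρ^(K+1)) = (0.8767·0.001876)/(1 − 0.0002313)
= 0.001644/0.999769 = 0.001645

Final: 0.001645


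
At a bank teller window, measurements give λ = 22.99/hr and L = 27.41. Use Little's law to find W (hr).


W = L/λ = 27.41/22.99 = 1.1923 hr

Final: 1.1923 hr


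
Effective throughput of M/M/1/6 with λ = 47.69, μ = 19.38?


ρ = 2.4608; P_K = (1−ρ)ρ^6/(1−ρ^7) = 0.594714
λ_eff = λ(1 − P_K) = 47.69·(1 − 0.594714) = 47.69·0.405286 = 19.3281 /hr

Final: 19.3281 /hr


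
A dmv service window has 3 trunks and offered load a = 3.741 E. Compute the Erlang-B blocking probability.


B(c,a) = (a^c/c!) / Σ_{k=0}^{c} a^k/k!
a^3/3! = 8.725933
Σ terms (k=0..3): 1.00000 + 3.74100 + 6.99754 + 8.72593 = 20.464474
B = 8.725933/20.464474 = 0.426394

Final: 0.426394


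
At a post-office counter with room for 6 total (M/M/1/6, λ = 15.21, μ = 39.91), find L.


ρ = 15.21/39.91 = 0.3811
L = ρ[1 − (K+1)ρ^K + Kρ^(K+1)] / [(1−ρ)(1−ρ^(K+1))]
Numerator: 0.3811·(1 − 7·0.003064 + 6·0.001168) = 0.375604
Denominator: (0.6189)·(0.998832) = 0.618170
L = 0.375604/0.618170 = 0.6076

Final: 0.6076


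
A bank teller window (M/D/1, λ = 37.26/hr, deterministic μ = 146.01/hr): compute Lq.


ρ = 37.26/146.01 = 0.2552
M/D/1: Lq = ρ²/(2(1−ρ)) = 0.06512/(2·0.7448) = 0.04372

Final: 0.04372


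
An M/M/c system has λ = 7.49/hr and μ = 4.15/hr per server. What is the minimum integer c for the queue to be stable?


Stability requires cμ > λ ⇔ c > λ/μ.
λ/μ = 7.49/4.15 = 1.8048
Minimum integer c = ⌊1.8048⌋ + 1 = 2
Check: 2·4.15 = 8.30 > 7.49, while 1·4.15 = 4.15 ≤ 7.49

Final: 2 servers


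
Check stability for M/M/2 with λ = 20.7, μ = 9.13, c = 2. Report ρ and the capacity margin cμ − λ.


Total capacity cμ = 2·9.13 = 18.26/hr
ρ = λ/(cμ) = 20.7/18.26 = 1.1336
Stable ⇔ ρ < 1: NO
Spare capacity = cμ − λ = 18.26 − 20.7 = -2.44/hr

Final: ρ = 1.1336; unstable; margin = -2.44/hr


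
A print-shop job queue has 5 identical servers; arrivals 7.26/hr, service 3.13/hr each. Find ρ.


ρ = λ/(cμ) = 7.26/(5·3.13) = 7.26/15.65 = 0.4639

Final: 0.4639


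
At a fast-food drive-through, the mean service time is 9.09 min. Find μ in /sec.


μ = 1/(service time) in consistent units.
1 second = 0.0166667 min, so μ = 0.0166667/9.09 = 0.001834 per second

Final: 0.001834 /sec


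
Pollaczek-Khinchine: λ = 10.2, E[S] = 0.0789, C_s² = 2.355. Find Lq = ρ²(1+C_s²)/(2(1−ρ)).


ρ = λ·E[S] = 10.2·0.0789 = 0.8048
Lq = ρ²(1+C_s²)/(2(1−ρ)) = 0.6477·(1+2.355)/(2·0.1952)
= 0.6477·3.3550/0.3904 = 5.56535

Final: 5.56535


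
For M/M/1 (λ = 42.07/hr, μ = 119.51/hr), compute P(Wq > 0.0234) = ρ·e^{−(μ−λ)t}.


ρ = 42.07/119.51 = 0.3520
P(Wq > t) = ρ·e^{−(μ−λ)t} = 0.3520·e^{−1.8121}
= 0.3520·0.163311 = 0.057489

Final: 0.057489


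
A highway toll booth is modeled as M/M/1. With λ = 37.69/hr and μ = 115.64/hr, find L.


ρ = λ/μ = 37.69/115.64 = 0.3259
L = ρ/(1−ρ) = 0.3259/(1 − 0.3259) = 0.3259/0.6741 = 0.4835

Final: 0.4835


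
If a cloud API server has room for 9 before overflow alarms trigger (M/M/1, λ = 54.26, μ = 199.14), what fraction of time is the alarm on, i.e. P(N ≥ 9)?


ρ = 54.26/199.14 = 0.2725
P(N ≥ n) = ρ^n = 0.2725^9 = 0.000008277

Final: 0.000008277


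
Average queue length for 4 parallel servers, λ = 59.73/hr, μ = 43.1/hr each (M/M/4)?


a = λ/μ = 1.3858; ρ = a/4 = 0.3465
P₀ = 0.248453
Lq = P₀·a^c·ρ / (c!·(1−ρ)²) = 0.248453·3.68860·0.3465/(24·0.42711)
= 0.03097

Final: 0.03097


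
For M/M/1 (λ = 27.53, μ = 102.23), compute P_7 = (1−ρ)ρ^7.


ρ = 27.53/102.23 = 0.2693
P_n = (1−ρ)·ρ^n = (1 − 0.2693)·0.2693^7 = 0.7307·0.0001027 = 0.00007505

Final: 0.00007505


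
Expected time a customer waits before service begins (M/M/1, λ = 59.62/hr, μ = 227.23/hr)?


ρ = 59.62/227.23 = 0.2624
Wq = ρ/(μ−λ) = 0.2624/(227.23 − 59.62) = 0.2624/167.61 = 0.001565 hr

Final: 0.001565 hr


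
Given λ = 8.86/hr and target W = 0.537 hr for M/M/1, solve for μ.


W = 1/(μ−λ) ⇒ μ − λ = 1/W = 1/0.537 = 1.8622
μ = λ + 1/W = 8.86 + 1.8622 = 10.7222 per hr

Final: 10.7222 /hr


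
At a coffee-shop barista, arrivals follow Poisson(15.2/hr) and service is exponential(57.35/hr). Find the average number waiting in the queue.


ρ = 15.2/57.35 = 0.2650
Lq = ρ²/(1−ρ) = 0.07025/0.7350 = 0.09558

Final: 0.09558


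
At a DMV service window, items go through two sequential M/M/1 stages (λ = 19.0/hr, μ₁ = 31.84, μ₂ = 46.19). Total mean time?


Each node sees arrival rate λ = 19.0/hr (tandem ⇒ throughput preserved).
W₁ = 1/(μ₁−λ) = 1/(31.84−19.0) = 0.07788 hr
W₂ = 1/(μ₂−λ) = 1/(46.19−19.0) = 0.03678 hr
W_total = W₁ + W₂ = 0.07788 + 0.03678 = 0.11466 hr

Final: 0.11466 hr


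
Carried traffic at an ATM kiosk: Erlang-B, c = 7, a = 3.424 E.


B(7,3.424) = 0.036542 (Erlang-B)
Carried load = a(1 − B) = 3.424·(1 − 0.036542) = 3.424·0.963458 = 3.2989 E

Final: 3.2989 Erlangs


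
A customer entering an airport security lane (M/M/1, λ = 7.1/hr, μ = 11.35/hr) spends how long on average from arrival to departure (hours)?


W = 1/(μ−λ) = 1/(11.35 − 7.1) = 1/4.25 = 0.2353 hr

Final: 0.2353 hr


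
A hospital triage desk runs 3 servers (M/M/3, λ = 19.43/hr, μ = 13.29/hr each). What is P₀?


a = λ/μ = 19.43/13.29 = 1.4620; ρ = a/c = 0.4873
Σ_{k=0}^{2} a^k/k! (terms k=0..2) = 1.00000 + 1.46200 + 1.06872 = 3.53073
Tail: a^3/(3!(1−ρ)) = 3.12495/(6·0.5127) = 1.01592
P₀ = 1/(3.53073 + 1.01592) = 1/4.54664 = 0.219943

Final: 0.219943


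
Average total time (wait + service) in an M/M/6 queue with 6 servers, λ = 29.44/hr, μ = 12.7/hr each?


a = 2.3181; ρ = 0.3864; P₀ = 0.098104
Lq = P₀·a^c·ρ/(c!(1−ρ)²) = 0.02169
Wq = Lq/λ = 0.02169/29.44 = 0.0007368 hr
W = Wq + 1/μ = 0.0007368 + 0.07874 = 0.07948 hr

Final: 0.07948 hr


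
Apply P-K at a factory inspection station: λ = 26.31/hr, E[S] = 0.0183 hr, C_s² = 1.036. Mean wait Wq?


ρ = λ·E[S] = 26.31·0.0183 = 0.4815
E[S²] = E[S]²(1+C_s²) = 0.0183²·(1+1.036) = 0.0006818
Wq = λ·E[S²]/(2(1−ρ)) = 26.31·0.0006818/(2·0.5185) = 0.01730 hr

Final: 0.01730 hr


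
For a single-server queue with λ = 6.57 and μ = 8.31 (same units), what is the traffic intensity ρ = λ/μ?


ρ = λ/μ = 6.57/8.31 = 0.7906

Final: 0.7906


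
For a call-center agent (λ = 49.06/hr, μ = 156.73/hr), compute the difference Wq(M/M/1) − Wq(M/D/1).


ρ = 49.06/156.73 = 0.3130
Wq(M/M/1) = ρ/(μ−λ) = 0.3130/107.67 = 0.002907 hr
Wq(M/D/1) = ρ/(2(μ−λ)) = 0.001454 hr
Savings = 0.002907 − 0.001454 = 0.001454 hr

Final: 0.001454 hr


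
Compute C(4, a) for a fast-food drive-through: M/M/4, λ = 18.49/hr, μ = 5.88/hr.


a = λ/μ = 3.1446; ρ = a/4 = 0.7861
P₀ = 0.030011 (from M/M/c formula)
C(c,a) = [a^c/(c!(1−ρ))]·P₀ = [97.77737/(24·0.2139)]·0.030011
= 19.05006·0.030011 = 0.571712

Final: 0.571712


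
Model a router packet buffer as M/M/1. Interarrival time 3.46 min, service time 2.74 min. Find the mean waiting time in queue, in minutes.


λ = 60/3.46 = 17.3410 /hr
μ = 60/2.74 = 21.8978 /hr
ρ = λ/μ = 17.3410/21.8978 = 0.7919
Wq = ρ/(μ−λ) = 0.7919/(21.8978−17.3410) = 0.17379 hr
In minutes: 0.17379·60 = 10.427 min

Final: 10.427 min


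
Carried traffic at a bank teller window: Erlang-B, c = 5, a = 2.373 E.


B(5,2.373) = 0.060504 (Erlang-B)
Carried load = a(1 − B) = 2.373·(1 − 0.060504) = 2.373·0.939496 = 2.2294 E

Final: 2.2294 Erlangs


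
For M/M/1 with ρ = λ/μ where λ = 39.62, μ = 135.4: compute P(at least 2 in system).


ρ = 39.62/135.4 = 0.2926
P(N ≥ n) = ρ^n = 0.2926^2 = 0.085623

Final: 0.085623


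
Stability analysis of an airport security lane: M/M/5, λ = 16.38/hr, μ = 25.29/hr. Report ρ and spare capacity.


Total capacity cμ = 5·25.29 = 126.45/hr
ρ = λ/(cμ) = 16.38/126.45 = 0.1295
Stable ⇔ ρ < 1: YES
Spare capacity = cμ − λ = 126.45 − 16.38 = 110.07/hr

Final: ρ = 0.1295; stable; margin = 110.07/hr


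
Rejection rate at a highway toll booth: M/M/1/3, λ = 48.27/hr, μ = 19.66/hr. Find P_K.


ρ = λ/μ = 48.27/19.66 = 2.4552
P_K = (1−ρ)ρ^K/(1−ρ^(K+1)) = (-1.4552·14.800669)/(1 − 36.339182)
= -21.538512/-35.339182 = 0.609480

Final: 0.609480


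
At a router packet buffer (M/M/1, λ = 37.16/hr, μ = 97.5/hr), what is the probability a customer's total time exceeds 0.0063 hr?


W ~ Exponential(μ−λ) for M/M/1.
μ − λ = 97.5 − 37.16 = 60.3400
P(W > t) = e^{−(μ−λ)t} = e^{−0.3801} = 0.683764

Final: 0.683764


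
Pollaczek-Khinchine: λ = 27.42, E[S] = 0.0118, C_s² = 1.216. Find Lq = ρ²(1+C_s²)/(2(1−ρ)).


ρ = λ·E[S] = 27.42·0.0118 = 0.3236
Lq = ρ²(1+C_s²)/(2(1−ρ)) = 0.1047·(1+1.216)/(2·0.6764)
= 0.1047·2.2160/1.3529 = 0.17148

Final: 0.17148


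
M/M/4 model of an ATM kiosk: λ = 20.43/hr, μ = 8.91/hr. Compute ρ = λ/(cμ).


ρ = λ/(cμ) = 20.43/(4·8.91) = 20.43/35.64 = 0.5732

Final: 0.5732


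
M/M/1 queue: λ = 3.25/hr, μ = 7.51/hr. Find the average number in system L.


ρ = λ/μ = 3.25/7.51 = 0.4328
L = ρ/(1−ρ) = 0.4328/(1 − 0.4328) = 0.4328/0.5672 = 0.7629

Final: 0.7629


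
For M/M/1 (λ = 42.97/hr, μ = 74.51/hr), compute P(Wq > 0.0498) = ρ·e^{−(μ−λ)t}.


ρ = 42.97/74.51 = 0.5767
P(Wq > t) = ρ·e^{−(μ−λ)t} = 0.5767·e^{−1.5707}
= 0.5767·0.207901 = 0.119897

Final: 0.119897


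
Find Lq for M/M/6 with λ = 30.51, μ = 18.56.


a = λ/μ = 1.6439; ρ = a/6 = 0.2740
P₀ = 0.193147
Lq = P₀·a^c·ρ / (c!·(1−ρ)²) = 0.193147·19.73265·0.2740/(720·0.52711)
= 0.002751

Final: 0.002751


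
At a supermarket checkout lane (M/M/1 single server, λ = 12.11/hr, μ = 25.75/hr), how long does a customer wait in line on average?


ρ = 12.11/25.75 = 0.4703
Wq = ρ/(μ−λ) = 0.4703/(25.75 − 12.11) = 0.4703/13.64 = 0.03448 hr

Final: 0.03448 hr


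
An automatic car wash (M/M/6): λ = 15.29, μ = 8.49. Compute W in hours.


a = 1.8009; ρ = 0.3002; P₀ = 0.165015
Lq = P₀·a^c·ρ/(c!(1−ρ)²) = 0.004792
Wq = Lq/λ = 0.004792/15.29 = 0.0003134 hr
W = Wq + 1/μ = 0.0003134 + 0.11779 = 0.11810 hr

Final: 0.11810 hr


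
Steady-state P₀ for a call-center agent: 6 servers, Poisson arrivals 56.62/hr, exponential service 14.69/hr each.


a = λ/μ = 56.62/14.69 = 3.8543; ρ = a/c = 0.6424
Σ_{k=0}^{5} a^k/k! (terms k=0..5) = 1.00000 + 3.85432 + 7.42790 + 9.54318 + 9.19562 + 7.08858 = 38.10960
Tail: a^6/(6!(1−ρ)) = 3278.59986/(720·0.3576) = 12.73335
P₀ = 1/(38.10960 + 12.73335) = 1/50.84295 = 0.019668

Final: 0.019668
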